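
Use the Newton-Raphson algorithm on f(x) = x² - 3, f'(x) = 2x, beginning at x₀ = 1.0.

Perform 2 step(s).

f(x) = x² - 3
f'(x) = 2x
x₀ = 1.0

Newton-Raphson formula: x_{n+1} = x_n - f(x_n)/f'(x_n)

Iteration 1:
  f(1.000000) = -2.000000
  f'(1.000000) = 2.000000
  x_1 = 1.000000 - (-2.000000)/2.000000 = 2.000000
Iteration 2:
  f(2.000000) = 1.000000
  f'(2.000000) = 4.000000
  x_2 = 2.000000 - 1.000000/4.000000 = 1.750000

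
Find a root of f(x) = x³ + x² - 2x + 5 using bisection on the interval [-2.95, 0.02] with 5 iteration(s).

f(x) = x³ + x² - 2x + 5
Initial interval: [-2.95, 0.02]

Iteration 1:
  c_1 = (-2.950000 + 0.020000)/2 = -1.465000
  f(c_1) = f(-1.465000) = 6.932005
  f(a) × f(c) < 0, new interval: [-2.950000, -1.465000]
Iteration 2:
  c_2 = (-2.950000 + (-1.465000))/2 = -2.207500
  f(c_2) = f(-2.207500) = 3.530785
  f(a) × f(c) < 0, new interval: [-2.950000, -2.207500]
Iteration 3:
  c_3 = (-2.950000 + (-2.207500))/2 = -2.578750
  f(c_3) = f(-2.578750) = -0.341111
  f(a) × f(c) ≥ 0, new interval: [-2.578750, -2.207500]
Iteration 4:
  c_4 = (-2.578750 + (-2.207500))/2 = -2.393125
  f(c_4) = f(-2.393125) = 1.807757
  f(a) × f(c) < 0, new interval: [-2.578750, -2.393125]
Iteration 5:
  c_5 = (-2.578750 + (-2.393125))/2 = -2.485938
  f(c_5) = f(-2.485938) = 0.788952
  f(a) × f(c) < 0, new interval: [-2.578750, -2.485938]

After 5 iteration(s), the approximation is c_5 = -2.485938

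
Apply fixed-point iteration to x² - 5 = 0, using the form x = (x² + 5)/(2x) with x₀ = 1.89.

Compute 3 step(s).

Equation: x² - 5 = 0
Fixed-point form: x = (x² + 5)/(2x)
x₀ = 1.89

x_1 = g(1.890000) = 2.267751
x_2 = g(2.267751) = 2.236289
x_3 = g(2.236289) = 2.236068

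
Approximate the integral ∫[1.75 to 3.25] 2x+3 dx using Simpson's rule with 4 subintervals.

f(x) = 2x+3
a = 1.75, b = 3.25, n = 4
h = (b - a)/n = 0.375000

Simpson's rule: (h/3)[f(x₀) + 4f(x₁) + 2f(x₂) + ... + f(xₙ)]

x_0 = 1.7500, f(x_0) = 6.500000, coefficient = 1
x_1 = 2.1250, f(x_1) = 7.250000, coefficient = 4
x_2 = 2.5000, f(x_2) = 8.000000, coefficient = 2
x_3 = 2.8750, f(x_3) = 8.750000, coefficient = 4
x_4 = 3.2500, f(x_4) = 9.500000, coefficient = 1

I ≈ (0.375000/3) × 96.000000 = 12.000000
Exact value: 12.000000
Error: 0.000000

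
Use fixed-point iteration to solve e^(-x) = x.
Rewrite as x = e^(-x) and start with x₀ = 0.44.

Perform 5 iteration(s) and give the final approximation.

Equation: e^(-x) = x
Fixed-point form: x = e^(-x)
x₀ = 0.44

x_1 = g(0.440000) = 0.644036
x_2 = g(0.644036) = 0.525168
x_3 = g(0.525168) = 0.591456
x_4 = g(0.591456) = 0.553521
x_5 = g(0.553521) = 0.574922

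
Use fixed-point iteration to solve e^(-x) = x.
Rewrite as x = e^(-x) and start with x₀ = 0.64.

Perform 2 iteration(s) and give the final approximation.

Equation: e^(-x) = x
Fixed-point form: x = e^(-x)
x₀ = 0.64

x_1 = g(0.640000) = 0.527292
x_2 = g(0.527292) = 0.590201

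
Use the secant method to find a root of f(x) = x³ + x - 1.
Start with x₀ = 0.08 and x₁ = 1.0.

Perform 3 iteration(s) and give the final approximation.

f(x) = x³ + x - 1
x₀ = 0.08, x₁ = 1.0

Secant formula: x_{n+1} = x_n - f(x_n)(x_n - x_{n-1})/(f(x_n) - f(x_{n-1}))

Iteration 1:
  f(0.080000) = -0.919488
  f(1.000000) = 1.000000
  x_2 = 1.000000 - 1.000000×(1.000000 - 0.080000)/(1.000000 - (-0.919488))
       = 0.520706
Iteration 2:
  f(1.000000) = 1.000000
  f(0.520706) = -0.338113
  x_3 = 0.520706 - (-0.338113)×(0.520706 - 1.000000)/(-0.338113 - 1.000000)
       = 0.641813
Iteration 3:
  f(0.520706) = -0.338113
  f(0.641813) = -0.093808
  x_4 = 0.641813 - (-0.093808)×(0.641813 - 0.520706)/(-0.093808 - (-0.338113))
       = 0.688316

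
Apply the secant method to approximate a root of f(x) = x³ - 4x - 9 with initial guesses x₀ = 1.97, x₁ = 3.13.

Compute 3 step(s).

f(x) = x³ - 4x - 9
x₀ = 1.97, x₁ = 3.13

Secant formula: x_{n+1} = x_n - f(x_n)(x_n - x_{n-1})/(f(x_n) - f(x_{n-1}))

Iteration 1:
  f(1.970000) = -9.234627
  f(3.130000) = 9.144297
  x_2 = 3.130000 - 9.144297×(3.130000 - 1.970000)/(9.144297 - (-9.234627))
       = 2.552851
Iteration 2:
  f(3.130000) = 9.144297
  f(2.552851) = -2.574357
  x_3 = 2.552851 - (-2.574357)×(2.552851 - 3.130000)/(-2.574357 - 9.144297)
       = 2.679639
Iteration 3:
  f(2.552851) = -2.574357
  f(2.679639) = -0.477503
  x_4 = 2.679639 - (-0.477503)×(2.679639 - 2.552851)/(-0.477503 - (-2.574357))
       = 2.708512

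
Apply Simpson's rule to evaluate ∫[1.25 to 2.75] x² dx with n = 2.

f(x) = x²
a = 1.25, b = 2.75, n = 2
h = (b - a)/n = 0.750000

Simpson's rule: (h/3)[f(x₀) + 4f(x₁) + 2f(x₂) + ... + f(xₙ)]

x_0 = 1.2500, f(x_0) = 1.562500, coefficient = 1
x_1 = 2.0000, f(x_1) = 4.000000, coefficient = 4
x_2 = 2.7500, f(x_2) = 7.562500, coefficient = 1

I ≈ (0.750000/3) × 25.125000 = 6.281250
Exact value: 6.281250
Error: 0.000000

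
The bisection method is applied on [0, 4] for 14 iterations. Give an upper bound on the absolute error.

Bisection error bound: |error| ≤ (b-a)/2^n
|error| ≤ (4 - 0)/2^14 = 4/2^14
|error| ≤ 0.0002441406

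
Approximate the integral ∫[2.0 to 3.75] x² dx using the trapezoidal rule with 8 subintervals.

f(x) = x²
a = 2.0, b = 3.75, n = 8
h = (b - a)/n = 0.218750

Trapezoidal rule: (h/2)[f(x₀) + 2f(x₁) + 2f(x₂) + ... + f(xₙ)]

x_0 = 2.0000, f(x_0) = 4.000000, coefficient = 1
x_1 = 2.2188, f(x_1) = 4.922852, coefficient = 2
x_2 = 2.4375, f(x_2) = 5.941406, coefficient = 2
x_3 = 2.6562, f(x_3) = 7.055664, coefficient = 2
x_4 = 2.8750, f(x_4) = 8.265625, coefficient = 2
x_5 = 3.0938, f(x_5) = 9.571289, coefficient = 2
x_6 = 3.3125, f(x_6) = 10.972656, coefficient = 2
x_7 = 3.5312, f(x_7) = 12.469727, coefficient = 2
x_8 = 3.7500, f(x_8) = 14.062500, coefficient = 1

I ≈ (0.218750/2) × 136.460938 = 14.925415
Exact value: 14.911458
Error: 0.013957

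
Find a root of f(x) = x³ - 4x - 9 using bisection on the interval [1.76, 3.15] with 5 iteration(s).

f(x) = x³ - 4x - 9
Initial interval: [1.76, 3.15]

Iteration 1:
  c_1 = (1.760000 + 3.150000)/2 = 2.455000
  f(c_1) = f(2.455000) = -4.023654
  f(a) × f(c) ≥ 0, new interval: [2.455000, 3.150000]
Iteration 2:
  c_2 = (2.455000 + 3.150000)/2 = 2.802500
  f(c_2) = f(2.802500) = 1.800853
  f(a) × f(c) < 0, new interval: [2.455000, 2.802500]
Iteration 3:
  c_3 = (2.455000 + 2.802500)/2 = 2.628750
  f(c_3) = f(2.628750) = -1.349479
  f(a) × f(c) ≥ 0, new interval: [2.628750, 2.802500]
Iteration 4:
  c_4 = (2.628750 + 2.802500)/2 = 2.715625
  f(c_4) = f(2.715625) = 0.164200
  f(a) × f(c) < 0, new interval: [2.628750, 2.715625]
Iteration 5:
  c_5 = (2.628750 + 2.715625)/2 = 2.672188
  f(c_5) = f(2.672188) = -0.607765
  f(a) × f(c) ≥ 0, new interval: [2.672188, 2.715625]

After 5 iteration(s), the approximation is c_5 = 2.672188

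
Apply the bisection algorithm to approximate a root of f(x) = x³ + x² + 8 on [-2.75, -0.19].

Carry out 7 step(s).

f(x) = x³ + x² + 8
Initial interval: [-2.75, -0.19]

Iteration 1:
  c_1 = (-2.750000 + (-0.190000))/2 = -1.470000
  f(c_1) = f(-1.470000) = 6.984377
  f(a) × f(c) < 0, new interval: [-2.750000, -1.470000]
Iteration 2:
  c_2 = (-2.750000 + (-1.470000))/2 = -2.110000
  f(c_2) = f(-2.110000) = 3.058169
  f(a) × f(c) < 0, new interval: [-2.750000, -2.110000]
Iteration 3:
  c_3 = (-2.750000 + (-2.110000))/2 = -2.430000
  f(c_3) = f(-2.430000) = -0.444007
  f(a) × f(c) ≥ 0, new interval: [-2.430000, -2.110000]
Iteration 4:
  c_4 = (-2.430000 + (-2.110000))/2 = -2.270000
  f(c_4) = f(-2.270000) = 1.455817
  f(a) × f(c) < 0, new interval: [-2.430000, -2.270000]
Iteration 5:
  c_5 = (-2.430000 + (-2.270000))/2 = -2.350000
  f(c_5) = f(-2.350000) = 0.544625
  f(a) × f(c) < 0, new interval: [-2.430000, -2.350000]
Iteration 6:
  c_6 = (-2.430000 + (-2.350000))/2 = -2.390000
  f(c_6) = f(-2.390000) = 0.060181
  f(a) × f(c) < 0, new interval: [-2.430000, -2.390000]
Iteration 7:
  c_7 = (-2.430000 + (-2.390000))/2 = -2.410000
  f(c_7) = f(-2.410000) = -0.189421
  f(a) × f(c) ≥ 0, new interval: [-2.410000, -2.390000]

After 7 iteration(s), the approximation is c_7 = -2.410000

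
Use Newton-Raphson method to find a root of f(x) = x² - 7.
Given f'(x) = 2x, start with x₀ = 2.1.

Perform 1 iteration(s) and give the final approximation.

f(x) = x² - 7
f'(x) = 2x
x₀ = 2.1

Newton-Raphson formula: x_{n+1} = x_n - f(x_n)/f'(x_n)

Iteration 1:
  f(2.100000) = -2.590000
  f'(2.100000) = 4.200000
  x_1 = 2.100000 - (-2.590000)/4.200000 = 2.716667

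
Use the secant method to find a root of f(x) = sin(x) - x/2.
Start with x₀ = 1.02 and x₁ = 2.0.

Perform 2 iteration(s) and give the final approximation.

f(x) = sin(x) - x/2
x₀ = 1.02, x₁ = 2.0

Secant formula: x_{n+1} = x_n - f(x_n)(x_n - x_{n-1})/(f(x_n) - f(x_{n-1}))

Iteration 1:
  f(1.020000) = 0.342108
  f(2.000000) = -0.090703
  x_2 = 2.000000 - (-0.090703)×(2.000000 - 1.020000)/(-0.090703 - 0.342108)
       = 1.794625
Iteration 2:
  f(2.000000) = -0.090703
  f(1.794625) = 0.077742
  x_3 = 1.794625 - 0.077742×(1.794625 - 2.000000)/(0.077742 - (-0.090703))
       = 1.889412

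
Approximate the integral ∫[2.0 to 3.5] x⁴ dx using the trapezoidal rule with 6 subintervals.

f(x) = x⁴
a = 2.0, b = 3.5, n = 6
h = (b - a)/n = 0.250000

Trapezoidal rule: (h/2)[f(x₀) + 2f(x₁) + 2f(x₂) + ... + f(xₙ)]

x_0 = 2.0000, f(x_0) = 16.000000, coefficient = 1
x_1 = 2.2500, f(x_1) = 25.628906, coefficient = 2
x_2 = 2.5000, f(x_2) = 39.062500, coefficient = 2
x_3 = 2.7500, f(x_3) = 57.191406, coefficient = 2
x_4 = 3.0000, f(x_4) = 81.000000, coefficient = 2
x_5 = 3.2500, f(x_5) = 111.566406, coefficient = 2
x_6 = 3.5000, f(x_6) = 150.062500, coefficient = 1

I ≈ (0.250000/2) × 794.960938 = 99.370117
Exact value: 98.643750
Error: 0.726367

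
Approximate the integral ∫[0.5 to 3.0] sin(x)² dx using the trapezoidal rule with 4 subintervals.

f(x) = sin(x)²
a = 0.5, b = 3.0, n = 4
h = (b - a)/n = 0.625000

Trapezoidal rule: (h/2)[f(x₀) + 2f(x₁) + 2f(x₂) + ... + f(xₙ)]

x_0 = 0.5000, f(x_0) = 0.229849, coefficient = 1
x_1 = 1.1250, f(x_1) = 0.814087, coefficient = 2
x_2 = 1.7500, f(x_2) = 0.968228, coefficient = 2
x_3 = 2.3750, f(x_3) = 0.481199, coefficient = 2
x_4 = 3.0000, f(x_4) = 0.019915, coefficient = 1

I ≈ (0.625000/2) × 4.776792 = 1.492747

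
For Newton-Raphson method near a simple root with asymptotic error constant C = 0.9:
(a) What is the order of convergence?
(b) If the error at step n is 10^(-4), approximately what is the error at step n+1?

(a) Newton-Raphson has quadratic (order 2) convergence near simple roots.
    This means |e_{n+1}| ≈ C|e_n|².

(b) With |e_n| = 10^(-4) and C = 0.9:
    |e_{n+1}| ≈ 0.9 × (10^(-4))² = 0.9 × 10^(-8)

(a) 2 (quadratic); (b) |e_{n+1}| ≈ 9.000e-09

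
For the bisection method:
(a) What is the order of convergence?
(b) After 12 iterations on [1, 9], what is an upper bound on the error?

(a) Bisection has linear (order 1) convergence; the error is halved each step.

(b) Error bound = (b-a)/2^n = (9 - 1)/2^{12}
    = 8/2^{12}

(a) 1 (linear); (b) error ≤ 1.95e-03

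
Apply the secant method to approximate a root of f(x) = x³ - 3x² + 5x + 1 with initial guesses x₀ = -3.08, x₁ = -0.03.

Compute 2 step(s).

f(x) = x³ - 3x² + 5x + 1
x₀ = -3.08, x₁ = -0.03

Secant formula: x_{n+1} = x_n - f(x_n)(x_n - x_{n-1})/(f(x_n) - f(x_{n-1}))

Iteration 1:
  f(-3.080000) = -72.077312
  f(-0.030000) = 0.847273
  x_2 = -0.030000 - 0.847273×(-0.030000 - (-3.080000))/(0.847273 - (-72.077312))
       = -0.065436
Iteration 2:
  f(-0.030000) = 0.847273
  f(-0.065436) = 0.659692
  x_3 = -0.065436 - 0.659692×(-0.065436 - (-0.030000))/(0.659692 - 0.847273)
       = -0.190061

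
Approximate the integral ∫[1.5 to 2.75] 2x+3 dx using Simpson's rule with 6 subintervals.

f(x) = 2x+3
a = 1.5, b = 2.75, n = 6
h = (b - a)/n = 0.208333

Simpson's rule: (h/3)[f(x₀) + 4f(x₁) + 2f(x₂) + ... + f(xₙ)]

x_0 = 1.5000, f(x_0) = 6.000000, coefficient = 1
x_1 = 1.7083, f(x_1) = 6.416667, coefficient = 4
x_2 = 1.9167, f(x_2) = 6.833333, coefficient = 2
x_3 = 2.1250, f(x_3) = 7.250000, coefficient = 4
x_4 = 2.3333, f(x_4) = 7.666667, coefficient = 2
x_5 = 2.5417, f(x_5) = 8.083333, coefficient = 4
x_6 = 2.7500, f(x_6) = 8.500000, coefficient = 1

I ≈ (0.208333/3) × 130.500000 = 9.062500
Exact value: 9.062500
Error: 0.000000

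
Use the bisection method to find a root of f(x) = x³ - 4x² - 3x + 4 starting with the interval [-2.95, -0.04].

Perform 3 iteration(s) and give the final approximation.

f(x) = x³ - 4x² - 3x + 4
Initial interval: [-2.95, -0.04]

Iteration 1:
  c_1 = (-2.950000 + (-0.040000))/2 = -1.495000
  f(c_1) = f(-1.495000) = -3.796462
  f(a) × f(c) ≥ 0, new interval: [-1.495000, -0.040000]
Iteration 2:
  c_2 = (-1.495000 + (-0.040000))/2 = -0.767500
  f(c_2) = f(-0.767500) = 3.494174
  f(a) × f(c) < 0, new interval: [-1.495000, -0.767500]
Iteration 3:
  c_3 = (-1.495000 + (-0.767500))/2 = -1.131250
  f(c_3) = f(-1.131250) = 0.827153
  f(a) × f(c) < 0, new interval: [-1.495000, -1.131250]

After 3 iteration(s), the approximation is c_3 = -1.131250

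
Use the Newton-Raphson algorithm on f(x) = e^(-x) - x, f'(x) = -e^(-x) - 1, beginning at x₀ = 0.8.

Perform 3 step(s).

f(x) = e^(-x) - x
f'(x) = -e^(-x) - 1
x₀ = 0.8

Newton-Raphson formula: x_{n+1} = x_n - f(x_n)/f'(x_n)

Iteration 1:
  f(0.800000) = -0.350671
  f'(0.800000) = -1.449329
  x_1 = 0.800000 - (-0.350671)/(-1.449329) = 0.558046
Iteration 2:
  f(0.558046) = 0.014280
  f'(0.558046) = -1.572326
  x_2 = 0.558046 - 0.014280/(-1.572326) = 0.567128
Iteration 3:
  f(0.567128) = 0.000024
  f'(0.567128) = -1.567152
  x_3 = 0.567128 - 0.000024/(-1.567152) = 0.567143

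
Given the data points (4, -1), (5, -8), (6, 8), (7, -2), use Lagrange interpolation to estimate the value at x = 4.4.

Lagrange interpolation formula:
P(x) = Σ yᵢ × Lᵢ(x)
where Lᵢ(x) = Π_{j≠i} (x - xⱼ)/(xᵢ - xⱼ)

L_0(4.4) = (4.4 - 5)/(4 - 5) × (4.4 - 6)/(4 - 6) × (4.4 - 7)/(4 - 7) = 0.416000
L_1(4.4) = (4.4 - 4)/(5 - 4) × (4.4 - 6)/(5 - 6) × (4.4 - 7)/(5 - 7) = 0.832000
L_2(4.4) = (4.4 - 4)/(6 - 4) × (4.4 - 5)/(6 - 5) × (4.4 - 7)/(6 - 7) = -0.312000
L_3(4.4) = (4.4 - 4)/(7 - 4) × (4.4 - 5)/(7 - 5) × (4.4 - 6)/(7 - 6) = 0.064000

P(4.4) = (-1)×L_0(4.4) + (-8)×L_1(4.4) + 8×L_2(4.4) + (-2)×L_3(4.4)
P(4.4) = -9.696000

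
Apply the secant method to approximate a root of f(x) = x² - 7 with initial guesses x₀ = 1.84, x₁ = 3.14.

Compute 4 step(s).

f(x) = x² - 7
x₀ = 1.84, x₁ = 3.14

Secant formula: x_{n+1} = x_n - f(x_n)(x_n - x_{n-1})/(f(x_n) - f(x_{n-1}))

Iteration 1:
  f(1.840000) = -3.614400
  f(3.140000) = 2.859600
  x_2 = 3.140000 - 2.859600×(3.140000 - 1.840000)/(2.859600 - (-3.614400))
       = 2.565783
Iteration 2:
  f(3.140000) = 2.859600
  f(2.565783) = -0.416757
  x_3 = 2.565783 - (-0.416757)×(2.565783 - 3.140000)/(-0.416757 - 2.859600)
       = 2.638824
Iteration 3:
  f(2.565783) = -0.416757
  f(2.638824) = -0.036606
  x_4 = 2.638824 - (-0.036606)×(2.638824 - 2.565783)/(-0.036606 - (-0.416757))
       = 2.645858
Iteration 4:
  f(2.638824) = -0.036606
  f(2.645858) = 0.000563
  x_5 = 2.645858 - 0.000563×(2.645858 - 2.638824)/(0.000563 - (-0.036606))
       = 2.645751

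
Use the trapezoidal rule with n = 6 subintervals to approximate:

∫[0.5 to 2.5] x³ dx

f(x) = x³
a = 0.5, b = 2.5, n = 6
h = (b - a)/n = 0.333333

Trapezoidal rule: (h/2)[f(x₀) + 2f(x₁) + 2f(x₂) + ... + f(xₙ)]

x_0 = 0.5000, f(x_0) = 0.125000, coefficient = 1
x_1 = 0.8333, f(x_1) = 0.578704, coefficient = 2
x_2 = 1.1667, f(x_2) = 1.587963, coefficient = 2
x_3 = 1.5000, f(x_3) = 3.375000, coefficient = 2
x_4 = 1.8333, f(x_4) = 6.162037, coefficient = 2
x_5 = 2.1667, f(x_5) = 10.171296, coefficient = 2
x_6 = 2.5000, f(x_6) = 15.625000, coefficient = 1

I ≈ (0.333333/2) × 59.500000 = 9.916667
Exact value: 9.750000
Error: 0.166667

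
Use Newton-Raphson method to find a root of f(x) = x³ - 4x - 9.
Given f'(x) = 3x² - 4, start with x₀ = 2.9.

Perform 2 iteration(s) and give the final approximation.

f(x) = x³ - 4x - 9
f'(x) = 3x² - 4
x₀ = 2.9

Newton-Raphson formula: x_{n+1} = x_n - f(x_n)/f'(x_n)

Iteration 1:
  f(2.900000) = 3.789000
  f'(2.900000) = 21.230000
  x_1 = 2.900000 - 3.789000/21.230000 = 2.721526
Iteration 2:
  f(2.721526) = 0.271435
  f'(2.721526) = 18.220114
  x_2 = 2.721526 - 0.271435/18.220114 = 2.706629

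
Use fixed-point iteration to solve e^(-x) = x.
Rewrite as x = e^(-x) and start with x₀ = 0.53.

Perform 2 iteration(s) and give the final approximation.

Equation: e^(-x) = x
Fixed-point form: x = e^(-x)
x₀ = 0.53

x_1 = g(0.530000) = 0.588605
x_2 = g(0.588605) = 0.555101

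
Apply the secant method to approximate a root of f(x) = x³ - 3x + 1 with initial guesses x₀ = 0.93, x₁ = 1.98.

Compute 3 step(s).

f(x) = x³ - 3x + 1
x₀ = 0.93, x₁ = 1.98

Secant formula: x_{n+1} = x_n - f(x_n)(x_n - x_{n-1})/(f(x_n) - f(x_{n-1}))

Iteration 1:
  f(0.930000) = -0.985643
  f(1.980000) = 2.822392
  x_2 = 1.980000 - 2.822392×(1.980000 - 0.930000)/(2.822392 - (-0.985643))
       = 1.201774
Iteration 2:
  f(1.980000) = 2.822392
  f(1.201774) = -0.869647
  x_3 = 1.201774 - (-0.869647)×(1.201774 - 1.980000)/(-0.869647 - 2.822392)
       = 1.385082
Iteration 3:
  f(1.201774) = -0.869647
  f(1.385082) = -0.498031
  x_4 = 1.385082 - (-0.498031)×(1.385082 - 1.201774)/(-0.498031 - (-0.869647))
       = 1.630748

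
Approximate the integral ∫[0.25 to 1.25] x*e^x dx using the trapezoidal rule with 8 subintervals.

f(x) = x*e^x
a = 0.25, b = 1.25, n = 8
h = (b - a)/n = 0.125000

Trapezoidal rule: (h/2)[f(x₀) + 2f(x₁) + 2f(x₂) + ... + f(xₙ)]

x_0 = 0.2500, f(x_0) = 0.321006, coefficient = 1
x_1 = 0.3750, f(x_1) = 0.545622, coefficient = 2
x_2 = 0.5000, f(x_2) = 0.824361, coefficient = 2
x_3 = 0.6250, f(x_3) = 1.167654, coefficient = 2
x_4 = 0.7500, f(x_4) = 1.587750, coefficient = 2
x_5 = 0.8750, f(x_5) = 2.099016, coefficient = 2
x_6 = 1.0000, f(x_6) = 2.718282, coefficient = 2
x_7 = 1.1250, f(x_7) = 3.465244, coefficient = 2
x_8 = 1.2500, f(x_8) = 4.362929, coefficient = 1

I ≈ (0.125000/2) × 29.499791 = 1.843737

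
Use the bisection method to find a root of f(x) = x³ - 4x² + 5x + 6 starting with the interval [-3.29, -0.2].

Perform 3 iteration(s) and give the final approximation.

f(x) = x³ - 4x² + 5x + 6
Initial interval: [-3.29, -0.2]

Iteration 1:
  c_1 = (-3.290000 + (-0.200000))/2 = -1.745000
  f(c_1) = f(-1.745000) = -20.218669
  f(a) × f(c) ≥ 0, new interval: [-1.745000, -0.200000]
Iteration 2:
  c_2 = (-1.745000 + (-0.200000))/2 = -0.972500
  f(c_2) = f(-0.972500) = -3.565273
  f(a) × f(c) ≥ 0, new interval: [-0.972500, -0.200000]
Iteration 3:
  c_3 = (-0.972500 + (-0.200000))/2 = -0.586250
  f(c_3) = f(-0.586250) = 1.492506
  f(a) × f(c) < 0, new interval: [-0.972500, -0.586250]

After 3 iteration(s), the approximation is c_3 = -0.586250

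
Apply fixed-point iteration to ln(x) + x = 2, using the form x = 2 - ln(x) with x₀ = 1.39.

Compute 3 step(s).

Equation: ln(x) + x = 2
Fixed-point form: x = 2 - ln(x)
x₀ = 1.39

x_1 = g(1.390000) = 1.670696
x_2 = g(1.670696) = 1.486760
x_3 = g(1.486760) = 1.603401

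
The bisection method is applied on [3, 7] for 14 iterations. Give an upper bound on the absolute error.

Bisection error bound: |error| ≤ (b-a)/2^n
|error| ≤ (7 - 3)/2^14 = 4/2^14
|error| ≤ 0.0002441406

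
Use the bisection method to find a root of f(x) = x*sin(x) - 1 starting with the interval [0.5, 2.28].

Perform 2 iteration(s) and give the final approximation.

f(x) = x*sin(x) - 1
Initial interval: [0.5, 2.28]

Iteration 1:
  c_1 = (0.500000 + 2.280000)/2 = 1.390000
  f(c_1) = f(1.390000) = 0.367344
  f(a) × f(c) < 0, new interval: [0.500000, 1.390000]
Iteration 2:
  c_2 = (0.500000 + 1.390000)/2 = 0.945000
  f(c_2) = f(0.945000) = -0.234080
  f(a) × f(c) ≥ 0, new interval: [0.945000, 1.390000]

After 2 iteration(s), the approximation is c_2 = 0.945000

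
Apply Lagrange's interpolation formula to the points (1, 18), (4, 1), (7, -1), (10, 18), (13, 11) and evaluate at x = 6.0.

Lagrange interpolation formula:
P(x) = Σ yᵢ × Lᵢ(x)
where Lᵢ(x) = Π_{j≠i} (x - xⱼ)/(xᵢ - xⱼ)

L_0(6.0) = (6.0 - 4)/(1 - 4) × (6.0 - 7)/(1 - 7) × (6.0 - 10)/(1 - 10) × (6.0 - 13)/(1 - 13) = -0.028807
L_1(6.0) = (6.0 - 1)/(4 - 1) × (6.0 - 7)/(4 - 7) × (6.0 - 10)/(4 - 10) × (6.0 - 13)/(4 - 13) = 0.288066
L_2(6.0) = (6.0 - 1)/(7 - 1) × (6.0 - 4)/(7 - 4) × (6.0 - 10)/(7 - 10) × (6.0 - 13)/(7 - 13) = 0.864198
L_3(6.0) = (6.0 - 1)/(10 - 1) × (6.0 - 4)/(10 - 4) × (6.0 - 7)/(10 - 7) × (6.0 - 13)/(10 - 13) = -0.144033
L_4(6.0) = (6.0 - 1)/(13 - 1) × (6.0 - 4)/(13 - 4) × (6.0 - 7)/(13 - 7) × (6.0 - 10)/(13 - 10) = 0.020576

P(6.0) = 18×L_0(6.0) + 1×L_1(6.0) + (-1)×L_2(6.0) + 18×L_3(6.0) + 11×L_4(6.0)
P(6.0) = -3.460905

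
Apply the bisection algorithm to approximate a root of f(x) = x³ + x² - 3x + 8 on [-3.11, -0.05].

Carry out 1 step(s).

f(x) = x³ + x² - 3x + 8
Initial interval: [-3.11, -0.05]

Iteration 1:
  c_1 = (-3.110000 + (-0.050000))/2 = -1.580000
  f(c_1) = f(-1.580000) = 11.292088
  f(a) × f(c) < 0, new interval: [-3.110000, -1.580000]

After 1 iteration(s), the approximation is c_1 = -1.580000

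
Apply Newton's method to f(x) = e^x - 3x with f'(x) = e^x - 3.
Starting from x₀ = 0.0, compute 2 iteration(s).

f(x) = e^x - 3x
f'(x) = e^x - 3
x₀ = 0.0

Newton-Raphson formula: x_{n+1} = x_n - f(x_n)/f'(x_n)

Iteration 1:
  f(0.000000) = 1.000000
  f'(0.000000) = -2.000000
  x_1 = 0.000000 - 1.000000/(-2.000000) = 0.500000
Iteration 2:
  f(0.500000) = 0.148721
  f'(0.500000) = -1.351279
  x_2 = 0.500000 - 0.148721/(-1.351279) = 0.610060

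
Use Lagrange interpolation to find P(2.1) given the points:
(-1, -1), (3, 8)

Lagrange interpolation formula:
P(x) = Σ yᵢ × Lᵢ(x)
where Lᵢ(x) = Π_{j≠i} (x - xⱼ)/(xᵢ - xⱼ)

L_0(2.1) = (2.1 - 3)/(-1 - 3) = 0.225000
L_1(2.1) = (2.1 - (-1))/(3 - (-1)) = 0.775000

P(2.1) = (-1)×L_0(2.1) + 8×L_1(2.1)
P(2.1) = 5.975000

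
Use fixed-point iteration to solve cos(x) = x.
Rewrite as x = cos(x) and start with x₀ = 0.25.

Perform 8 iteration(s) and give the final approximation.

Equation: cos(x) = x
Fixed-point form: x = cos(x)
x₀ = 0.25

x_1 = g(0.250000) = 0.968912
x_2 = g(0.968912) = 0.566196
x_3 = g(0.566196) = 0.843947
x_4 = g(0.843947) = 0.664518
x_5 = g(0.664518) = 0.787214
x_6 = g(0.787214) = 0.705822
x_7 = g(0.705822) = 0.761079
x_8 = g(0.761079) = 0.724092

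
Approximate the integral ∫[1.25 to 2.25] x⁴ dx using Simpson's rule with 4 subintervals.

f(x) = x⁴
a = 1.25, b = 2.25, n = 4
h = (b - a)/n = 0.250000

Simpson's rule: (h/3)[f(x₀) + 4f(x₁) + 2f(x₂) + ... + f(xₙ)]

x_0 = 1.2500, f(x_0) = 2.441406, coefficient = 1
x_1 = 1.5000, f(x_1) = 5.062500, coefficient = 4
x_2 = 1.7500, f(x_2) = 9.378906, coefficient = 2
x_3 = 2.0000, f(x_3) = 16.000000, coefficient = 4
x_4 = 2.2500, f(x_4) = 25.628906, coefficient = 1

I ≈ (0.250000/3) × 131.078125 = 10.923177
Exact value: 10.922656
Error: 0.000521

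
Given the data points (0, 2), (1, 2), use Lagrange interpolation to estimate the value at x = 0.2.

Lagrange interpolation formula:
P(x) = Σ yᵢ × Lᵢ(x)
where Lᵢ(x) = Π_{j≠i} (x - xⱼ)/(xᵢ - xⱼ)

L_0(0.2) = (0.2 - 1)/(0 - 1) = 0.800000
L_1(0.2) = (0.2 - 0)/(1 - 0) = 0.200000

P(0.2) = 2×L_0(0.2) + 2×L_1(0.2)
P(0.2) = 2.000000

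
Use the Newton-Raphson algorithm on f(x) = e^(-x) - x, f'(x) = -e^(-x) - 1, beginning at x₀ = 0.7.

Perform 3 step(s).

f(x) = e^(-x) - x
f'(x) = -e^(-x) - 1
x₀ = 0.7

Newton-Raphson formula: x_{n+1} = x_n - f(x_n)/f'(x_n)

Iteration 1:
  f(0.700000) = -0.203415
  f'(0.700000) = -1.496585
  x_1 = 0.700000 - (-0.203415)/(-1.496585) = 0.564081
Iteration 2:
  f(0.564081) = 0.004802
  f'(0.564081) = -1.568883
  x_2 = 0.564081 - 0.004802/(-1.568883) = 0.567142
Iteration 3:
  f(0.567142) = 0.000003
  f'(0.567142) = -1.567144
  x_3 = 0.567142 - 0.000003/(-1.567144) = 0.567143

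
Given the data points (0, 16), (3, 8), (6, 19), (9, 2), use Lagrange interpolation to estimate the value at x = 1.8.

Lagrange interpolation formula:
P(x) = Σ yᵢ × Lᵢ(x)
where Lᵢ(x) = Π_{j≠i} (x - xⱼ)/(xᵢ - xⱼ)

L_0(1.8) = (1.8 - 3)/(0 - 3) × (1.8 - 6)/(0 - 6) × (1.8 - 9)/(0 - 9) = 0.224000
L_1(1.8) = (1.8 - 0)/(3 - 0) × (1.8 - 6)/(3 - 6) × (1.8 - 9)/(3 - 9) = 1.008000
L_2(1.8) = (1.8 - 0)/(6 - 0) × (1.8 - 3)/(6 - 3) × (1.8 - 9)/(6 - 9) = -0.288000
L_3(1.8) = (1.8 - 0)/(9 - 0) × (1.8 - 3)/(9 - 3) × (1.8 - 6)/(9 - 6) = 0.056000

P(1.8) = 16×L_0(1.8) + 8×L_1(1.8) + 19×L_2(1.8) + 2×L_3(1.8)
P(1.8) = 6.288000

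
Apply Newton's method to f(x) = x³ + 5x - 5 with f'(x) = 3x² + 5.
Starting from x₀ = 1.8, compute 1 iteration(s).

f(x) = x³ + 5x - 5
f'(x) = 3x² + 5
x₀ = 1.8

Newton-Raphson formula: x_{n+1} = x_n - f(x_n)/f'(x_n)

Iteration 1:
  f(1.800000) = 9.832000
  f'(1.800000) = 14.720000
  x_1 = 1.800000 - 9.832000/14.720000 = 1.132065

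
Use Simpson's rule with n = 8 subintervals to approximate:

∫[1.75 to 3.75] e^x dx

f(x) = e^x
a = 1.75, b = 3.75, n = 8
h = (b - a)/n = 0.250000

Simpson's rule: (h/3)[f(x₀) + 4f(x₁) + 2f(x₂) + ... + f(xₙ)]

x_0 = 1.7500, f(x_0) = 5.754603, coefficient = 1
x_1 = 2.0000, f(x_1) = 7.389056, coefficient = 4
x_2 = 2.2500, f(x_2) = 9.487736, coefficient = 2
x_3 = 2.5000, f(x_3) = 12.182494, coefficient = 4
x_4 = 2.7500, f(x_4) = 15.642632, coefficient = 2
x_5 = 3.0000, f(x_5) = 20.085537, coefficient = 4
x_6 = 3.2500, f(x_6) = 25.790340, coefficient = 2
x_7 = 3.5000, f(x_7) = 33.115452, coefficient = 4
x_8 = 3.7500, f(x_8) = 42.521082, coefficient = 1

I ≈ (0.250000/3) × 441.207256 = 36.767271
Exact value: 36.766479
Error: 0.000792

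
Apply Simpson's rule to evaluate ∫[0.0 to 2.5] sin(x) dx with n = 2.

f(x) = sin(x)
a = 0.0, b = 2.5, n = 2
h = (b - a)/n = 1.250000

Simpson's rule: (h/3)[f(x₀) + 4f(x₁) + 2f(x₂) + ... + f(xₙ)]

x_0 = 0.0000, f(x_0) = 0.000000, coefficient = 1
x_1 = 1.2500, f(x_1) = 0.948985, coefficient = 4
x_2 = 2.5000, f(x_2) = 0.598472, coefficient = 1

I ≈ (1.250000/3) × 4.394411 = 1.831004
Exact value: 1.801144
Error: 0.029861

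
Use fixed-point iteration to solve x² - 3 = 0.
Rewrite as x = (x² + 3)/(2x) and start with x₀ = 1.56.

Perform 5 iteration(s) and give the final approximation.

Equation: x² - 3 = 0
Fixed-point form: x = (x² + 3)/(2x)
x₀ = 1.56

x_1 = g(1.560000) = 1.741538
x_2 = g(1.741538) = 1.732077
x_3 = g(1.732077) = 1.732051
x_4 = g(1.732051) = 1.732051
x_5 = g(1.732051) = 1.732051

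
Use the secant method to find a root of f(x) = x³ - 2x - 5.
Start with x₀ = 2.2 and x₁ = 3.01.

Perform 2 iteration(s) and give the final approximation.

f(x) = x³ - 2x - 5
x₀ = 2.2, x₁ = 3.01

Secant formula: x_{n+1} = x_n - f(x_n)(x_n - x_{n-1})/(f(x_n) - f(x_{n-1}))

Iteration 1:
  f(2.200000) = 1.248000
  f(3.010000) = 16.250901
  x_2 = 3.010000 - 16.250901×(3.010000 - 2.200000)/(16.250901 - 1.248000)
       = 2.132621
Iteration 2:
  f(3.010000) = 16.250901
  f(2.132621) = 0.434073
  x_3 = 2.132621 - 0.434073×(2.132621 - 3.010000)/(0.434073 - 16.250901)
       = 2.108542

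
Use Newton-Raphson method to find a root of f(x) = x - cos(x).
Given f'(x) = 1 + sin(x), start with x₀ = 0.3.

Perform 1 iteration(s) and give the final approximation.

f(x) = x - cos(x)
f'(x) = 1 + sin(x)
x₀ = 0.3

Newton-Raphson formula: x_{n+1} = x_n - f(x_n)/f'(x_n)

Iteration 1:
  f(0.300000) = -0.655336
  f'(0.300000) = 1.295520
  x_1 = 0.300000 - (-0.655336)/1.295520 = 0.805848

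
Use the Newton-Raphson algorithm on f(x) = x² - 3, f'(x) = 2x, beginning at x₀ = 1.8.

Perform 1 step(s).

f(x) = x² - 3
f'(x) = 2x
x₀ = 1.8

Newton-Raphson formula: x_{n+1} = x_n - f(x_n)/f'(x_n)

Iteration 1:
  f(1.800000) = 0.240000
  f'(1.800000) = 3.600000
  x_1 = 1.800000 - 0.240000/3.600000 = 1.733333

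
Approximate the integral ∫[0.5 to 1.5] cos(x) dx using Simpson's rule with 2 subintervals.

f(x) = cos(x)
a = 0.5, b = 1.5, n = 2
h = (b - a)/n = 0.500000

Simpson's rule: (h/3)[f(x₀) + 4f(x₁) + 2f(x₂) + ... + f(xₙ)]

x_0 = 0.5000, f(x_0) = 0.877583, coefficient = 1
x_1 = 1.0000, f(x_1) = 0.540302, coefficient = 4
x_2 = 1.5000, f(x_2) = 0.070737, coefficient = 1

I ≈ (0.500000/3) × 3.109529 = 0.518255
Exact value: 0.518069
Error: 0.000185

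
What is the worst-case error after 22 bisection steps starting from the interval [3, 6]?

Bisection error bound: |error| ≤ (b-a)/2^n
|error| ≤ (6 - 3)/2^22 = 3/2^22
|error| ≤ 0.0000007153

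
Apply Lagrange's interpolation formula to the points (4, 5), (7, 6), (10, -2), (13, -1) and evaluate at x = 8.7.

Lagrange interpolation formula:
P(x) = Σ yᵢ × Lᵢ(x)
where Lᵢ(x) = Π_{j≠i} (x - xⱼ)/(xᵢ - xⱼ)

L_0(8.7) = (8.7 - 7)/(4 - 7) × (8.7 - 10)/(4 - 10) × (8.7 - 13)/(4 - 13) = -0.058660
L_1(8.7) = (8.7 - 4)/(7 - 4) × (8.7 - 10)/(7 - 10) × (8.7 - 13)/(7 - 13) = 0.486537
L_2(8.7) = (8.7 - 4)/(10 - 4) × (8.7 - 7)/(10 - 7) × (8.7 - 13)/(10 - 13) = 0.636241
L_3(8.7) = (8.7 - 4)/(13 - 4) × (8.7 - 7)/(13 - 7) × (8.7 - 10)/(13 - 10) = -0.064117

P(8.7) = 5×L_0(8.7) + 6×L_1(8.7) + (-2)×L_2(8.7) + (-1)×L_3(8.7)
P(8.7) = 1.417556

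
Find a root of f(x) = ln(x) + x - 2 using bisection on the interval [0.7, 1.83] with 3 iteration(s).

f(x) = ln(x) + x - 2
Initial interval: [0.7, 1.83]

Iteration 1:
  c_1 = (0.700000 + 1.830000)/2 = 1.265000
  f(c_1) = f(1.265000) = -0.499928
  f(a) × f(c) ≥ 0, new interval: [1.265000, 1.830000]
Iteration 2:
  c_2 = (1.265000 + 1.830000)/2 = 1.547500
  f(c_2) = f(1.547500) = -0.015859
  f(a) × f(c) ≥ 0, new interval: [1.547500, 1.830000]
Iteration 3:
  c_3 = (1.547500 + 1.830000)/2 = 1.688750
  f(c_3) = f(1.688750) = 0.212739
  f(a) × f(c) < 0, new interval: [1.547500, 1.688750]

After 3 iteration(s), the approximation is c_3 = 1.688750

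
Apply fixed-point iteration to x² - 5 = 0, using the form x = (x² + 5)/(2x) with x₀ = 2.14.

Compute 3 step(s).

Equation: x² - 5 = 0
Fixed-point form: x = (x² + 5)/(2x)
x₀ = 2.14

x_1 = g(2.140000) = 2.238224
x_2 = g(2.238224) = 2.236069
x_3 = g(2.236069) = 2.236068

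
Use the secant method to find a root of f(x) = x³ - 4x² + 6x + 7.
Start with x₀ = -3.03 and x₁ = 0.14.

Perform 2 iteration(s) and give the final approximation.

f(x) = x³ - 4x² + 6x + 7
x₀ = -3.03, x₁ = 0.14

Secant formula: x_{n+1} = x_n - f(x_n)(x_n - x_{n-1})/(f(x_n) - f(x_{n-1}))

Iteration 1:
  f(-3.030000) = -75.721727
  f(0.140000) = 7.764344
  x_2 = 0.140000 - 7.764344×(0.140000 - (-3.030000))/(7.764344 - (-75.721727))
       = -0.154815
Iteration 2:
  f(0.140000) = 7.764344
  f(-0.154815) = 5.971527
  x_3 = -0.154815 - 5.971527×(-0.154815 - 0.140000)/(5.971527 - 7.764344)
       = -1.136788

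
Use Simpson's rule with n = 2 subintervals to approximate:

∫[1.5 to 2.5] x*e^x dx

f(x) = x*e^x
a = 1.5, b = 2.5, n = 2
h = (b - a)/n = 0.500000

Simpson's rule: (h/3)[f(x₀) + 4f(x₁) + 2f(x₂) + ... + f(xₙ)]

x_0 = 1.5000, f(x_0) = 6.722534, coefficient = 1
x_1 = 2.0000, f(x_1) = 14.778112, coefficient = 4
x_2 = 2.5000, f(x_2) = 30.456235, coefficient = 1

I ≈ (0.500000/3) × 96.291217 = 16.048536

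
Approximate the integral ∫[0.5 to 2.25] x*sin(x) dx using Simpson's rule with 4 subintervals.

f(x) = x*sin(x)
a = 0.5, b = 2.25, n = 4
h = (b - a)/n = 0.437500

Simpson's rule: (h/3)[f(x₀) + 4f(x₁) + 2f(x₂) + ... + f(xₙ)]

x_0 = 0.5000, f(x_0) = 0.239713, coefficient = 1
x_1 = 0.9375, f(x_1) = 0.755701, coefficient = 4
x_2 = 1.3750, f(x_2) = 1.348728, coefficient = 2
x_3 = 1.8125, f(x_3) = 1.759814, coefficient = 4
x_4 = 2.2500, f(x_4) = 1.750665, coefficient = 1

I ≈ (0.437500/3) × 14.749892 = 2.151026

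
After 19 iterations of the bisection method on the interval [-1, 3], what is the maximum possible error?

Bisection error bound: |error| ≤ (b-a)/2^n
|error| ≤ (3 - (-1))/2^19 = 4/2^19
|error| ≤ 0.0000076294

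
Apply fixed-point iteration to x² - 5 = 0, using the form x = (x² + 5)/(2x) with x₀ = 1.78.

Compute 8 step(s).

Equation: x² - 5 = 0
Fixed-point form: x = (x² + 5)/(2x)
x₀ = 1.78

x_1 = g(1.780000) = 2.294494
x_2 = g(2.294494) = 2.236812
x_3 = g(2.236812) = 2.236068
x_4 = g(2.236068) = 2.236068
x_5 = g(2.236068) = 2.236068
x_6 = g(2.236068) = 2.236068
x_7 = g(2.236068) = 2.236068
x_8 = g(2.236068) = 2.236068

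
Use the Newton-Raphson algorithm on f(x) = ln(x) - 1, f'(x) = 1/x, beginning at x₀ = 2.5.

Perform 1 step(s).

f(x) = ln(x) - 1
f'(x) = 1/x
x₀ = 2.5

Newton-Raphson formula: x_{n+1} = x_n - f(x_n)/f'(x_n)

Iteration 1:
  f(2.500000) = -0.083709
  f'(2.500000) = 0.400000
  x_1 = 2.500000 - (-0.083709)/0.400000 = 2.709273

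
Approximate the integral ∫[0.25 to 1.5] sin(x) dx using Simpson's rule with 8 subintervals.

f(x) = sin(x)
a = 0.25, b = 1.5, n = 8
h = (b - a)/n = 0.156250

Simpson's rule: (h/3)[f(x₀) + 4f(x₁) + 2f(x₂) + ... + f(xₙ)]

x_0 = 0.2500, f(x_0) = 0.247404, coefficient = 1
x_1 = 0.4062, f(x_1) = 0.395167, coefficient = 4
x_2 = 0.5625, f(x_2) = 0.533303, coefficient = 2
x_3 = 0.7188, f(x_3) = 0.658444, coefficient = 4
x_4 = 0.8750, f(x_4) = 0.767544, coefficient = 2
x_5 = 1.0312, f(x_5) = 0.857942, coefficient = 4
x_6 = 1.1875, f(x_6) = 0.927437, coefficient = 2
x_7 = 1.3438, f(x_7) = 0.974336, coefficient = 4
x_8 = 1.5000, f(x_8) = 0.997495, coefficient = 1

I ≈ (0.156250/3) × 17.245021 = 0.898178
Exact value: 0.898175
Error: 0.000003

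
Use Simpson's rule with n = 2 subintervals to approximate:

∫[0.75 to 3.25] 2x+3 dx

f(x) = 2x+3
a = 0.75, b = 3.25, n = 2
h = (b - a)/n = 1.250000

Simpson's rule: (h/3)[f(x₀) + 4f(x₁) + 2f(x₂) + ... + f(xₙ)]

x_0 = 0.7500, f(x_0) = 4.500000, coefficient = 1
x_1 = 2.0000, f(x_1) = 7.000000, coefficient = 4
x_2 = 3.2500, f(x_2) = 9.500000, coefficient = 1

I ≈ (1.250000/3) × 42.000000 = 17.500000
Exact value: 17.500000
Error: 0.000000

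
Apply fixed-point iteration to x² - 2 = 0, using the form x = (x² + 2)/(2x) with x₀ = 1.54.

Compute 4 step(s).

Equation: x² - 2 = 0
Fixed-point form: x = (x² + 2)/(2x)
x₀ = 1.54

x_1 = g(1.540000) = 1.419351
x_2 = g(1.419351) = 1.414223
x_3 = g(1.414223) = 1.414214
x_4 = g(1.414214) = 1.414214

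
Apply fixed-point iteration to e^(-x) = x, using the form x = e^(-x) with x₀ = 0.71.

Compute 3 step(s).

Equation: e^(-x) = x
Fixed-point form: x = e^(-x)
x₀ = 0.71

x_1 = g(0.710000) = 0.491644
x_2 = g(0.491644) = 0.611620
x_3 = g(0.611620) = 0.542471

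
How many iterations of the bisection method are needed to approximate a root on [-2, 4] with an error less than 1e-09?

We need (b-a)/2^n ≤ 1e-09
(4 - (-2))/2^n ≤ 1e-09
6/2^n ≤ 1e-09
2^n ≥ 6000000000
n ≥ log₂(6000000000) = 32.48
n ≥ 33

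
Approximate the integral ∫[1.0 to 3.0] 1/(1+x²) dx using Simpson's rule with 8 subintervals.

f(x) = 1/(1+x²)
a = 1.0, b = 3.0, n = 8
h = (b - a)/n = 0.250000

Simpson's rule: (h/3)[f(x₀) + 4f(x₁) + 2f(x₂) + ... + f(xₙ)]

x_0 = 1.0000, f(x_0) = 0.500000, coefficient = 1
x_1 = 1.2500, f(x_1) = 0.390244, coefficient = 4
x_2 = 1.5000, f(x_2) = 0.307692, coefficient = 2
x_3 = 1.7500, f(x_3) = 0.246154, coefficient = 4
x_4 = 2.0000, f(x_4) = 0.200000, coefficient = 2
x_5 = 2.2500, f(x_5) = 0.164948, coefficient = 4
x_6 = 2.5000, f(x_6) = 0.137931, coefficient = 2
x_7 = 2.7500, f(x_7) = 0.116788, coefficient = 4
x_8 = 3.0000, f(x_8) = 0.100000, coefficient = 1

I ≈ (0.250000/3) × 5.563785 = 0.463649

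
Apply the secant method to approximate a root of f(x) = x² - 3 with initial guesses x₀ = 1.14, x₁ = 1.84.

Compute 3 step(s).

f(x) = x² - 3
x₀ = 1.14, x₁ = 1.84

Secant formula: x_{n+1} = x_n - f(x_n)(x_n - x_{n-1})/(f(x_n) - f(x_{n-1}))

Iteration 1:
  f(1.140000) = -1.700400
  f(1.840000) = 0.385600
  x_2 = 1.840000 - 0.385600×(1.840000 - 1.140000)/(0.385600 - (-1.700400))
       = 1.710604
Iteration 2:
  f(1.840000) = 0.385600
  f(1.710604) = -0.073834
  x_3 = 1.710604 - (-0.073834)×(1.710604 - 1.840000)/(-0.073834 - 0.385600)
       = 1.731399
Iteration 3:
  f(1.710604) = -0.073834
  f(1.731399) = -0.002258
  x_4 = 1.731399 - (-0.002258)×(1.731399 - 1.710604)/(-0.002258 - (-0.073834))
       = 1.732055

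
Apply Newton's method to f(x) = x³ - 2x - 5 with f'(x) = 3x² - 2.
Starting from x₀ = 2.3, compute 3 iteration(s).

f(x) = x³ - 2x - 5
f'(x) = 3x² - 2
x₀ = 2.3

Newton-Raphson formula: x_{n+1} = x_n - f(x_n)/f'(x_n)

Iteration 1:
  f(2.300000) = 2.567000
  f'(2.300000) = 13.870000
  x_1 = 2.300000 - 2.567000/13.870000 = 2.114924
Iteration 2:
  f(2.114924) = 0.230006
  f'(2.114924) = 11.418714
  x_2 = 2.114924 - 0.230006/11.418714 = 2.094781
Iteration 3:
  f(2.094781) = 0.002566
  f'(2.094781) = 11.164327
  x_3 = 2.094781 - 0.002566/11.164327 = 2.094552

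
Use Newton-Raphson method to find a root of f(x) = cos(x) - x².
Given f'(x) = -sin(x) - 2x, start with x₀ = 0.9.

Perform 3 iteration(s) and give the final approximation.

f(x) = cos(x) - x²
f'(x) = -sin(x) - 2x
x₀ = 0.9

Newton-Raphson formula: x_{n+1} = x_n - f(x_n)/f'(x_n)

Iteration 1:
  f(0.900000) = -0.188390
  f'(0.900000) = -2.583327
  x_1 = 0.900000 - (-0.188390)/(-2.583327) = 0.827075
Iteration 2:
  f(0.827075) = -0.007021
  f'(0.827075) = -2.390103
  x_2 = 0.827075 - (-0.007021)/(-2.390103) = 0.824137
Iteration 3:
  f(0.824137) = -0.000012
  f'(0.824137) = -2.382236
  x_3 = 0.824137 - (-0.000012)/(-2.382236) = 0.824132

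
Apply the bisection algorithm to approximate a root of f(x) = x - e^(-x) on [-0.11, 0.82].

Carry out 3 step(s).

f(x) = x - e^(-x)
Initial interval: [-0.11, 0.82]

Iteration 1:
  c_1 = (-0.110000 + 0.820000)/2 = 0.355000
  f(c_1) = f(0.355000) = -0.346173
  f(a) × f(c) ≥ 0, new interval: [0.355000, 0.820000]
Iteration 2:
  c_2 = (0.355000 + 0.820000)/2 = 0.587500
  f(c_2) = f(0.587500) = 0.031785
  f(a) × f(c) < 0, new interval: [0.355000, 0.587500]
Iteration 3:
  c_3 = (0.355000 + 0.587500)/2 = 0.471250
  f(c_3) = f(0.471250) = -0.152972
  f(a) × f(c) ≥ 0, new interval: [0.471250, 0.587500]

After 3 iteration(s), the approximation is c_3 = 0.471250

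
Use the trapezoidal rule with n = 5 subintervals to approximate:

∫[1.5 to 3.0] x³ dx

f(x) = x³
a = 1.5, b = 3.0, n = 5
h = (b - a)/n = 0.300000

Trapezoidal rule: (h/2)[f(x₀) + 2f(x₁) + 2f(x₂) + ... + f(xₙ)]

x_0 = 1.5000, f(x_0) = 3.375000, coefficient = 1
x_1 = 1.8000, f(x_1) = 5.832000, coefficient = 2
x_2 = 2.1000, f(x_2) = 9.261000, coefficient = 2
x_3 = 2.4000, f(x_3) = 13.824000, coefficient = 2
x_4 = 2.7000, f(x_4) = 19.683000, coefficient = 2
x_5 = 3.0000, f(x_5) = 27.000000, coefficient = 1

I ≈ (0.300000/2) × 127.575000 = 19.136250
Exact value: 18.984375
Error: 0.151875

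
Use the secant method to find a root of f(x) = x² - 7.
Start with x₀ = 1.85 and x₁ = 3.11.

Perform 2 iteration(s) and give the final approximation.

f(x) = x² - 7
x₀ = 1.85, x₁ = 3.11

Secant formula: x_{n+1} = x_n - f(x_n)(x_n - x_{n-1})/(f(x_n) - f(x_{n-1}))

Iteration 1:
  f(1.850000) = -3.577500
  f(3.110000) = 2.672100
  x_2 = 3.110000 - 2.672100×(3.110000 - 1.850000)/(2.672100 - (-3.577500))
       = 2.571270
Iteration 2:
  f(3.110000) = 2.672100
  f(2.571270) = -0.388570
  x_3 = 2.571270 - (-0.388570)×(2.571270 - 3.110000)/(-0.388570 - 2.672100)
       = 2.639665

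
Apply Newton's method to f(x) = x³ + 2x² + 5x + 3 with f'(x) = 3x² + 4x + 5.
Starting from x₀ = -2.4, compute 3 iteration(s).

f(x) = x³ + 2x² + 5x + 3
f'(x) = 3x² + 4x + 5
x₀ = -2.4

Newton-Raphson formula: x_{n+1} = x_n - f(x_n)/f'(x_n)

Iteration 1:
  f(-2.400000) = -11.304000
  f'(-2.400000) = 12.680000
  x_1 = -2.400000 - (-11.304000)/12.680000 = -1.508517
Iteration 2:
  f(-1.508517) = -3.424157
  f'(-1.508517) = 5.792804
  x_2 = -1.508517 - (-3.424157)/5.792804 = -0.917412
Iteration 3:
  f(-0.917412) = -0.675906
  f'(-0.917412) = 3.855287
  x_3 = -0.917412 - (-0.675906)/3.855287 = -0.742093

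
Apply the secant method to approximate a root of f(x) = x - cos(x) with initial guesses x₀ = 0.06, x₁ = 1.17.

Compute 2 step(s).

f(x) = x - cos(x)
x₀ = 0.06, x₁ = 1.17

Secant formula: x_{n+1} = x_n - f(x_n)(x_n - x_{n-1})/(f(x_n) - f(x_{n-1}))

Iteration 1:
  f(0.060000) = -0.938201
  f(1.170000) = 0.779848
  x_2 = 1.170000 - 0.779848×(1.170000 - 0.060000)/(0.779848 - (-0.938201))
       = 0.666154
Iteration 2:
  f(1.170000) = 0.779848
  f(0.666154) = -0.120050
  x_3 = 0.666154 - (-0.120050)×(0.666154 - 1.170000)/(-0.120050 - 0.779848)
       = 0.733369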